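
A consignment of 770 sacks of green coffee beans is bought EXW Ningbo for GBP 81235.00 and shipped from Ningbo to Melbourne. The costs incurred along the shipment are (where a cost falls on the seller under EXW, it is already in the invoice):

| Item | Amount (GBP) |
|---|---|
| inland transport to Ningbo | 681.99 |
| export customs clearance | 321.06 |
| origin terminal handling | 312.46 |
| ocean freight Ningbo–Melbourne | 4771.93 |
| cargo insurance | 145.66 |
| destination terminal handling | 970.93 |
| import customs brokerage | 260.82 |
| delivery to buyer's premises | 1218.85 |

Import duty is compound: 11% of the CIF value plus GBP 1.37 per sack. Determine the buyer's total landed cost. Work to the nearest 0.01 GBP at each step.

EXW: the seller makes goods available at their premises; the buyer bears all onward costs.
CIF value = EXW price + inland to port + export clearance + origin terminal + freight + insurance = 81235.00 + 681.99 + 321.06 + 312.46 + 4771.93 + 145.66 = 87468.10
Ad valorem component: 87468.10 × 11% = 9621.49
Specific component: 770 × 1.37 = 1054.90
Import duty = 9621.49 + 1054.90 = 10676.39
Buyer bears: inland to port 681.99 + export clearance 321.06 + origin terminal 312.46 + freight 4771.93 + insurance 145.66 + destination terminal 970.93 + brokerage 260.82 + delivery 1218.85 + duty 10676.39 = 19360.09
Landed cost = invoice 81235.00 + 19360.09 = 100595.09

Total landed cost: GBP 100595.09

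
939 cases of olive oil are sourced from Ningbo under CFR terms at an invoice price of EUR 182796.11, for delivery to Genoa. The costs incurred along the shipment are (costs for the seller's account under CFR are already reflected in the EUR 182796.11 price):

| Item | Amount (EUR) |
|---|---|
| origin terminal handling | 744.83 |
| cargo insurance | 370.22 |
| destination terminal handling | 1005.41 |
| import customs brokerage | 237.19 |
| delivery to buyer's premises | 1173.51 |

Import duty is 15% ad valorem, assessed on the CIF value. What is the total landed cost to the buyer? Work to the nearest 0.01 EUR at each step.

Total landed cost: EUR 213057.39

CFR: the seller pays costs through ocean freight to the destination port, but not insurance.
Already in the invoice (seller's account under CFR): origin terminal — exclude.
CIF value = CFR price + insurance = 182796.11 + 370.22 = 183166.33
Import duty = 183166.33 × 15% = 27474.95
Buyer bears: insurance 370.22 + destination terminal 1005.41 + brokerage 237.19 + delivery 1173.51 + duty 27474.95 = 30261.28
Landed cost = invoice 182796.11 + 30261.28 = 213057.39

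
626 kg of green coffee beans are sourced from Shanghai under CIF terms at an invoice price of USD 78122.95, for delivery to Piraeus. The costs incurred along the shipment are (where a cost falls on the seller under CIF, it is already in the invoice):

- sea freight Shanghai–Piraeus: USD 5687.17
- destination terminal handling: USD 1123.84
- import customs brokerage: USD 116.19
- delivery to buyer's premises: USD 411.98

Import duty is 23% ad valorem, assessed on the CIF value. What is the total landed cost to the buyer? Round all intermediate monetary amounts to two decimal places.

Total landed cost: USD 97743.24

CIF: the seller pays costs through ocean freight and marine insurance to the destination port.
Already in the invoice (seller's account under CIF): freight — exclude.
The CIF price already equals the CIF value: 78122.95
Import duty = 78122.95 × 23% = 17968.28
Buyer bears: destination terminal 1123.84 + brokerage 116.19 + delivery 411.98 + duty 17968.28 = 19620.29
Landed cost = invoice 78122.95 + 19620.29 = 97743.24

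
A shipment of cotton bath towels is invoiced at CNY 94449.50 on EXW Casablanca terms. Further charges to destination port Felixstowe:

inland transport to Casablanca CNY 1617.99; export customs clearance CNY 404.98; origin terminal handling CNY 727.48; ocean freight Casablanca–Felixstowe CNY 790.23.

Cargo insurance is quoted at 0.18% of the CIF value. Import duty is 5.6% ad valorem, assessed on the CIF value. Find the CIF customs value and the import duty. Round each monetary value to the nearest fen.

Let C be the CIF value. C = EXW price + pre-shipment costs + freight + 0.18% × C
C − 0.18% × C = 94449.50 + 1617.99 + 404.98 + 727.48 + 790.23
0.9982 × C = 97990.18
C = 97990.18 / 0.9982 = 98166.88
Insurance premium = 0.18% × 98166.88 = 176.70
Import duty = 98166.88 × 5.6% = 5497.35

CIF value: CNY 98166.88; import duty: CNY 5497.35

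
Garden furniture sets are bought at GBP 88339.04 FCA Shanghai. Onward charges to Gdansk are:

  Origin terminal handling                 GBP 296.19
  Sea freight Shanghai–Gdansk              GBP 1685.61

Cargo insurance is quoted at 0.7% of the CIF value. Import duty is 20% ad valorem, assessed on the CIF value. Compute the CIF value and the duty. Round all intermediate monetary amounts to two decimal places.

CIF value: GBP 90957.54; import duty: GBP 18191.51

Let C be the CIF value. C = FCA price + pre-shipment costs + freight + 0.7% × C
C − 0.7% × C = 88339.04 + 296.19 + 1685.61
0.993 × C = 90320.84
C = 90320.84 / 0.993 = 90957.54
Insurance premium = 0.7% × 90957.54 = 636.70
Import duty = 90957.54 × 20% = 18191.51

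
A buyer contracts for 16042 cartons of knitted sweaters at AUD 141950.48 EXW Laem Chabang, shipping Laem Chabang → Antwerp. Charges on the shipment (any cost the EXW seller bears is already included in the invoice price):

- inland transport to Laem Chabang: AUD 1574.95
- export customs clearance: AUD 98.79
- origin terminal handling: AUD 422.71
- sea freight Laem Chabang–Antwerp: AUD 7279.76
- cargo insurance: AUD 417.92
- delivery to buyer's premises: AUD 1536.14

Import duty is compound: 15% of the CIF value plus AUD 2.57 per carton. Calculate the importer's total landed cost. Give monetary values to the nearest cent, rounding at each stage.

EXW: the seller makes goods available at their premises; the buyer bears all onward costs.
CIF value = EXW price + inland to port + export clearance + origin terminal + freight + insurance = 141950.48 + 1574.95 + 98.79 + 422.71 + 7279.76 + 417.92 = 151744.61
Ad valorem component: 151744.61 × 15% = 22761.69
Specific component: 16042 × 2.57 = 41227.94
Import duty = 22761.69 + 41227.94 = 63989.63
Buyer bears: inland to port 1574.95 + export clearance 98.79 + origin terminal 422.71 + freight 7279.76 + insurance 417.92 + delivery 1536.14 + duty 63989.63 = 75319.90
Landed cost = invoice 141950.48 + 75319.90 = 217270.38

Total landed cost: AUD 217270.38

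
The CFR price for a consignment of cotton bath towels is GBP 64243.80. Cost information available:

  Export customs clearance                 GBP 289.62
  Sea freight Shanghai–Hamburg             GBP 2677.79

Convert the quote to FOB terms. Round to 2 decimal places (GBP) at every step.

Not relevant to the conversion: export clearance — on the seller under both CFR and FOB; already in the CFR price and stays in the FOB price.
From CFR to FOB, the seller no longer bears: freight.
FOB price = 64243.80 − 2677.79 = 61566.01

FOB price: GBP 61566.01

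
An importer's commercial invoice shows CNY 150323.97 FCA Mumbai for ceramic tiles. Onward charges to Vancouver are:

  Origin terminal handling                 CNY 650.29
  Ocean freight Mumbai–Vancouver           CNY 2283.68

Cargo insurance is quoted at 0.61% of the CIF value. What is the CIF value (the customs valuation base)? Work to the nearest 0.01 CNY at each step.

Let C be the CIF value. C = FCA price + pre-shipment costs + freight + 0.61% × C
C − 0.61% × C = 150323.97 + 650.29 + 2283.68
0.9939 × C = 153257.94
C = 153257.94 / 0.9939 = 154198.55
Insurance premium = 0.61% × 154198.55 = 940.61

CIF value: CNY 154198.55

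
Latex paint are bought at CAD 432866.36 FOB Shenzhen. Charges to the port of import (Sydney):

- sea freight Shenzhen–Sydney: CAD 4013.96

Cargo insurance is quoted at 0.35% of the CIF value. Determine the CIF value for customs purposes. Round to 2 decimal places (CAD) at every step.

CIF value: CAD 438414.77

Let C be the CIF value. C = FOB price + freight + 0.35% × C
C − 0.35% × C = 432866.36 + 4013.96
0.9965 × C = 436880.32
C = 436880.32 / 0.9965 = 438414.77
Insurance premium = 0.35% × 438414.77 = 1534.45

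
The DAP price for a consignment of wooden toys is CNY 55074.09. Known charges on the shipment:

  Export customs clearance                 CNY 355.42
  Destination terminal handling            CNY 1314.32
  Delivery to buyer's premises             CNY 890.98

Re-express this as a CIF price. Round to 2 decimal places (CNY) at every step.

CIF price: CNY 52868.79

Not relevant to the conversion: export clearance — on the seller under both DAP and CIF; already in the DAP price and stays in the CIF price.
From DAP to CIF, the seller no longer bears: destination terminal, delivery.
CIF price = 55074.09 − 1314.32 − 890.98 = 52868.79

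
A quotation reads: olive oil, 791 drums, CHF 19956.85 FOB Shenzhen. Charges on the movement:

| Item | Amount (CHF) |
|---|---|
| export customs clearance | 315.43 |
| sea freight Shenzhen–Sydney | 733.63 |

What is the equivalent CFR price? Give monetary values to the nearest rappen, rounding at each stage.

CFR price: CHF 20690.48

Not relevant to the conversion: export clearance — on the seller under both FOB and CFR; already in the FOB price and stays in the CFR price.
From FOB to CFR, the seller additionally bears: freight.
CFR price = 19956.85 + 733.63 = 20690.48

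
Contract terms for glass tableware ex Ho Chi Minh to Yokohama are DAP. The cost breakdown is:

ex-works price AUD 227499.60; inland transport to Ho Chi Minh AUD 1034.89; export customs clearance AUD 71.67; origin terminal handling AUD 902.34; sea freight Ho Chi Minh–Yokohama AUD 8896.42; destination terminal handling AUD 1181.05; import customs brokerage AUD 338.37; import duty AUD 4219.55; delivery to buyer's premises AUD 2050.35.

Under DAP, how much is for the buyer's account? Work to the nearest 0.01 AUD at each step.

DAP: the seller bears all costs to the named destination except import duty and clearance.
Seller's account: goods 227499.60 + inland to port 1034.89 + export clearance 71.67 + origin terminal 902.34 + freight 8896.42 + destination terminal 1181.05 + delivery 2050.35 = 241636.32
Buyer's account: brokerage 338.37 + duty 4219.55 = 4557.92

Buyer's account: AUD 4557.92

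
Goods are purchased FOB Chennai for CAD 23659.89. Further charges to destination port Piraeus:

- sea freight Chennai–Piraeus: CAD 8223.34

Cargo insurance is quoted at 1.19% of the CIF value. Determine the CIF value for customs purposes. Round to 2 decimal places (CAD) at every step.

CIF value: CAD 32267.21

Let C be the CIF value. C = FOB price + freight + 1.19% × C
C − 1.19% × C = 23659.89 + 8223.34
0.9881 × C = 31883.23
C = 31883.23 / 0.9881 = 32267.21
Insurance premium = 1.19% × 32267.21 = 383.98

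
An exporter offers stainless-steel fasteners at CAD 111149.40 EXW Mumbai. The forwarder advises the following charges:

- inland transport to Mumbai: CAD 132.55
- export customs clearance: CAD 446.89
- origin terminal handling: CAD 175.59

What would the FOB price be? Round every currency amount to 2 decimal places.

FOB price: CAD 111904.43

From EXW to FOB, the seller additionally bears: inland to port, export clearance, origin terminal.
FOB price = 111149.40 + 132.55 + 446.89 + 175.59 = 111904.43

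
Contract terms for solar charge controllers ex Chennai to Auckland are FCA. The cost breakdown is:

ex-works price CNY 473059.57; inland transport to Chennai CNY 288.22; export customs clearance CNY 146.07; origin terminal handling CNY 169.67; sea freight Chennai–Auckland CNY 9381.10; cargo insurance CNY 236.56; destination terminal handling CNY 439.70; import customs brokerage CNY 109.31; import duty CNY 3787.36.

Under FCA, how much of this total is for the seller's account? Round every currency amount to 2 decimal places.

FCA: the seller delivers export-cleared goods to the carrier; the buyer bears costs from that point.
Seller's account: goods 473059.57 + inland to port 288.22 + export clearance 146.07 = 473493.86
Buyer's account: origin terminal 169.67 + freight 9381.10 + insurance 236.56 + destination terminal 439.70 + brokerage 109.31 + duty 3787.36 = 14123.70

Seller's account: CNY 473493.86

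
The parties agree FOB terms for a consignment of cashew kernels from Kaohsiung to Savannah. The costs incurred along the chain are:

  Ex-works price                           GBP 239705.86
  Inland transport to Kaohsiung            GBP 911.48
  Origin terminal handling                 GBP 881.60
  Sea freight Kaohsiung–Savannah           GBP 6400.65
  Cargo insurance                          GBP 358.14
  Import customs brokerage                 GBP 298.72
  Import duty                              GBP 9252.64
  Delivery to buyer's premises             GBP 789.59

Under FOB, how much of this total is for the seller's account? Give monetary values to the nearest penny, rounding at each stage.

FOB: the seller bears costs until goods are on board at the origin port; the buyer bears freight, insurance and all costs thereafter.
Seller's account: goods 239705.86 + inland to port 911.48 + origin terminal 881.60 = 241498.94
Buyer's account: freight 6400.65 + insurance 358.14 + brokerage 298.72 + duty 9252.64 + delivery 789.59 = 17099.74

Seller's account: GBP 241498.94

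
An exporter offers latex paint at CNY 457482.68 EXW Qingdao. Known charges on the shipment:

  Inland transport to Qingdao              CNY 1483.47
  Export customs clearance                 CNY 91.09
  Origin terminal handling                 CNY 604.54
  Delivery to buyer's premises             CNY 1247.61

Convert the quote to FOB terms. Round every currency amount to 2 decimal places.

Not relevant to the conversion: delivery — on the buyer under both terms; not part of either seller's price.
From EXW to FOB, the seller additionally bears: inland to port, export clearance, origin terminal.
FOB price = 457482.68 + 1483.47 + 91.09 + 604.54 = 459661.78

FOB price: CNY 459661.78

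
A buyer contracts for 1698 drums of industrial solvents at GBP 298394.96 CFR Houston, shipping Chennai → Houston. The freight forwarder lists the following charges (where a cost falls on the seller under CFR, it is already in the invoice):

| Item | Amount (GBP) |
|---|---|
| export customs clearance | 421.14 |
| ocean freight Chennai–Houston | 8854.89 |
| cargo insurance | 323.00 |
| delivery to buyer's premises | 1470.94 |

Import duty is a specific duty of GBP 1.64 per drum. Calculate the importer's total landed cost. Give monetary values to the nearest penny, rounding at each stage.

Total landed cost: GBP 302973.62

CFR: the seller pays costs through ocean freight to the destination port, but not insurance.
Already in the invoice (seller's account under CFR): export clearance, freight — exclude.
CIF value = CFR price + insurance = 298394.96 + 323.00 = 298717.96
Import duty = 1698 × 1.64 = 2784.72
Buyer bears: insurance 323.00 + delivery 1470.94 + duty 2784.72 = 4578.66
Landed cost = invoice 298394.96 + 4578.66 = 302973.62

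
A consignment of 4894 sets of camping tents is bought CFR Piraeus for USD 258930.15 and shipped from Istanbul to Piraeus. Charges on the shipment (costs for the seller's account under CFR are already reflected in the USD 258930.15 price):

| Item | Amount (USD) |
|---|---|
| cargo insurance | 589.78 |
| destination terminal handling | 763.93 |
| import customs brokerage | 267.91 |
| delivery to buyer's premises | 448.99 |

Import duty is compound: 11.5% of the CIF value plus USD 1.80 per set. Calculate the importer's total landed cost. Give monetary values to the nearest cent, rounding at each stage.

Total landed cost: USD 299654.75

CFR: the seller pays costs through ocean freight to the destination port, but not insurance.
CIF value = CFR price + insurance = 258930.15 + 589.78 = 259519.93
Ad valorem component: 259519.93 × 11.5% = 29844.79
Specific component: 4894 × 1.80 = 8809.20
Import duty = 29844.79 + 8809.20 = 38653.99
Buyer bears: insurance 589.78 + destination terminal 763.93 + brokerage 267.91 + delivery 448.99 + duty 38653.99 = 40724.60
Landed cost = invoice 258930.15 + 40724.60 = 299654.75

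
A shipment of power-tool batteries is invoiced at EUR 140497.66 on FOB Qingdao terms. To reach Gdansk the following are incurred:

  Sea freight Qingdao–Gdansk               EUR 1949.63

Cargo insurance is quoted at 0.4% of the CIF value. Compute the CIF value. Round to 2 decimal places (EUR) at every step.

CIF value: EUR 143019.37

Let C be the CIF value. C = FOB price + freight + 0.4% × C
C − 0.4% × C = 140497.66 + 1949.63
0.996 × C = 142447.29
C = 142447.29 / 0.996 = 143019.37
Insurance premium = 0.4% × 143019.37 = 572.08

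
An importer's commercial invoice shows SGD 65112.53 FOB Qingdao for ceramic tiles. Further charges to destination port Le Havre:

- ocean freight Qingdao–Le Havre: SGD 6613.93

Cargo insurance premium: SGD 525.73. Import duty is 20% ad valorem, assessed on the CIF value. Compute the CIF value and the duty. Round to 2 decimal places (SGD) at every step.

CIF = FOB price + freight + insurance
CIF = 65112.53 + 6613.93 + 525.73 = 72252.19
Import duty = 72252.19 × 20% = 14450.44

CIF value: SGD 72252.19; import duty: SGD 14450.44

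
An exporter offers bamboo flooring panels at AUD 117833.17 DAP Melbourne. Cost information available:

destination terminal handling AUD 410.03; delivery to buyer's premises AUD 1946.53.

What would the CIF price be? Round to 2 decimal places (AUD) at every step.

From DAP to CIF, the seller no longer bears: destination terminal, delivery.
CIF price = 117833.17 − 410.03 − 1946.53 = 115476.61

CIF price: AUD 115476.61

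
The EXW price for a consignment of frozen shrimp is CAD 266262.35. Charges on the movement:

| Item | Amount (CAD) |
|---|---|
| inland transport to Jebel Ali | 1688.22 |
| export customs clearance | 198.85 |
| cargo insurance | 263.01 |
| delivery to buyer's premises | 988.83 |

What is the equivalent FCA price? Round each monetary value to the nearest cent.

Not relevant to the conversion: insurance, delivery — on the buyer under both terms; not part of either seller's price.
From EXW to FCA, the seller additionally bears: inland to port, export clearance.
FCA price = 266262.35 + 1688.22 + 198.85 = 268149.42

FCA price: CAD 268149.42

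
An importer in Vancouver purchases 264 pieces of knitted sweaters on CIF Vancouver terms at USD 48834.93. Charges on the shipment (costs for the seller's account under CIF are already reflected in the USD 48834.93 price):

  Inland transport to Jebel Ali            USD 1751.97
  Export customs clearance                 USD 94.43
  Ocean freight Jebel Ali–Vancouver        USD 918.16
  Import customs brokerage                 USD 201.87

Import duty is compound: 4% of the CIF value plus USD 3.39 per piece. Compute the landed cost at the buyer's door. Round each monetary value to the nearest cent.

CIF: the seller pays costs through ocean freight and marine insurance to the destination port.
Already in the invoice (seller's account under CIF): inland to port, export clearance, freight — exclude.
The CIF price already equals the CIF value: 48834.93
Ad valorem component: 48834.93 × 4% = 1953.40
Specific component: 264 × 3.39 = 894.96
Import duty = 1953.40 + 894.96 = 2848.36
Buyer bears: brokerage 201.87 + duty 2848.36 = 3050.23
Landed cost = invoice 48834.93 + 3050.23 = 51885.16

Total landed cost: USD 51885.16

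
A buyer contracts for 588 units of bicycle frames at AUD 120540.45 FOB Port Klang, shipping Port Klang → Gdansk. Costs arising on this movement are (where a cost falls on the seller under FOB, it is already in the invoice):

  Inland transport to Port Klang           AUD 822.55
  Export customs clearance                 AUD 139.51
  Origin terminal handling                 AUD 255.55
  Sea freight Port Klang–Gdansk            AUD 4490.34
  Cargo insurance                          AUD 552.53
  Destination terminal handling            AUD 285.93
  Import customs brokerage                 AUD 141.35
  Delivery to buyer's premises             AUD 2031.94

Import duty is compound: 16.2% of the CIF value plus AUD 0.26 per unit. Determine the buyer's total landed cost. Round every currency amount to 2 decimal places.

FOB: the seller bears costs until goods are on board at the origin port; the buyer bears freight, insurance and all costs thereafter.
Already in the invoice (seller's account under FOB): inland to port, export clearance, origin terminal — exclude.
CIF value = FOB price + freight + insurance = 120540.45 + 4490.34 + 552.53 = 125583.32
Ad valorem component: 125583.32 × 16.2% = 20344.50
Specific component: 588 × 0.26 = 152.88
Import duty = 20344.50 + 152.88 = 20497.38
Buyer bears: freight 4490.34 + insurance 552.53 + destination terminal 285.93 + brokerage 141.35 + delivery 2031.94 + duty 20497.38 = 27999.47
Landed cost = invoice 120540.45 + 27999.47 = 148539.92

Total landed cost: AUD 148539.92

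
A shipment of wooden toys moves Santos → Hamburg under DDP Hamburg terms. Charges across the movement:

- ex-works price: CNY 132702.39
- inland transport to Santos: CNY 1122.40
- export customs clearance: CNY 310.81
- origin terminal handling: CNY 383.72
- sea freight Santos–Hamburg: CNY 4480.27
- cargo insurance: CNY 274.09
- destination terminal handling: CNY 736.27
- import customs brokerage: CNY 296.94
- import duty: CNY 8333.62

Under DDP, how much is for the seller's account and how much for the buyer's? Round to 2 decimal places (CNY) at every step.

Seller: CNY 148640.51; buyer: CNY 0.00

DDP: the seller bears all costs including import duty.
Seller's account: goods 132702.39 + inland to port 1122.40 + export clearance 310.81 + origin terminal 383.72 + freight 4480.27 + insurance 274.09 + destination terminal 736.27 + brokerage 296.94 + duty 8333.62 = 148640.51
Buyer's account: 0.00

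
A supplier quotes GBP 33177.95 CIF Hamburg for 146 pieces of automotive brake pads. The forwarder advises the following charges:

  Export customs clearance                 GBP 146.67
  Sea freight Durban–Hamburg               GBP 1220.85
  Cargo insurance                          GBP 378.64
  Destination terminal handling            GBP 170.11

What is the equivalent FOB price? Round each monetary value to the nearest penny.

Not relevant to the conversion: export clearance — on the seller under both CIF and FOB; already in the CIF price and stays in the FOB price. destination terminal — on the buyer under both terms; not part of either seller's price.
From CIF to FOB, the seller no longer bears: freight, insurance.
FOB price = 33177.95 − 1220.85 − 378.64 = 31578.46

FOB price: GBP 31578.46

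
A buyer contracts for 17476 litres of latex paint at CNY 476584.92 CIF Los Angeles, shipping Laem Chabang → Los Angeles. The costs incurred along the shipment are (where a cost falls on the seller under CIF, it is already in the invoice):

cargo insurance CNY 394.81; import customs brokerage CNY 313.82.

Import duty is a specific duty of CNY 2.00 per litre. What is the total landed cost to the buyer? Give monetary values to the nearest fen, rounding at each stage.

CIF: the seller pays costs through ocean freight and marine insurance to the destination port.
Already in the invoice (seller's account under CIF): insurance — exclude.
The CIF price already equals the CIF value: 476584.92
Import duty = 17476 × 2.00 = 34952.00
Buyer bears: brokerage 313.82 + duty 34952.00 = 35265.82
Landed cost = invoice 476584.92 + 35265.82 = 511850.74

Total landed cost: CNY 511850.74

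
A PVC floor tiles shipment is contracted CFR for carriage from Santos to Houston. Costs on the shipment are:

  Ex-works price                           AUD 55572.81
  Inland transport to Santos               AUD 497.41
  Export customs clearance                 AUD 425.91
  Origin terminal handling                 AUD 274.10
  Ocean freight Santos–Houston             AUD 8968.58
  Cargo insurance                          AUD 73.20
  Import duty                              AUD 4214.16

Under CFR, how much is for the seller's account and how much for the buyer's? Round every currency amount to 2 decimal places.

CFR: the seller pays costs through ocean freight to the destination port, but not insurance.
Seller's account: goods 55572.81 + inland to port 497.41 + export clearance 425.91 + origin terminal 274.10 + freight 8968.58 = 65738.81
Buyer's account: insurance 73.20 + duty 4214.16 = 4287.36

Seller: AUD 65738.81; buyer: AUD 4287.36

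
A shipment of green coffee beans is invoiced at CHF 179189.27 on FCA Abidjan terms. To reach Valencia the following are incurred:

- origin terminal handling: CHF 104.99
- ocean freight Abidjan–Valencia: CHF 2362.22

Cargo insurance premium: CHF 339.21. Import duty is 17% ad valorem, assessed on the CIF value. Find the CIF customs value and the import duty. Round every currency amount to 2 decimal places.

CIF = FCA price + pre-shipment costs + freight + insurance
CIF = 179189.27 + 104.99 + 2362.22 + 339.21 = 181995.69
Import duty = 181995.69 × 17% = 30939.27

CIF value: CHF 181995.69; import duty: CHF 30939.27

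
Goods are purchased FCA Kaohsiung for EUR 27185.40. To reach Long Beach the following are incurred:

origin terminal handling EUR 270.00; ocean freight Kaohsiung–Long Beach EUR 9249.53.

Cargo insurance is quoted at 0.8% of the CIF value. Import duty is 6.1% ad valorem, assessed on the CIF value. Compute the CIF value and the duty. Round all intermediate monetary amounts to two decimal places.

CIF value: EUR 37000.94; import duty: EUR 2257.06

Let C be the CIF value. C = FCA price + pre-shipment costs + freight + 0.8% × C
C − 0.8% × C = 27185.40 + 270.00 + 9249.53
0.992 × C = 36704.93
C = 36704.93 / 0.992 = 37000.94
Insurance premium = 0.8% × 37000.94 = 296.01
Import duty = 37000.94 × 6.1% = 2257.06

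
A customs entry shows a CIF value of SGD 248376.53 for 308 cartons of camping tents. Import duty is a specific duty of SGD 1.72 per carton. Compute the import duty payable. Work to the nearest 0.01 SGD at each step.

Import duty: SGD 529.76

Import duty = 308 × 1.72 = 529.76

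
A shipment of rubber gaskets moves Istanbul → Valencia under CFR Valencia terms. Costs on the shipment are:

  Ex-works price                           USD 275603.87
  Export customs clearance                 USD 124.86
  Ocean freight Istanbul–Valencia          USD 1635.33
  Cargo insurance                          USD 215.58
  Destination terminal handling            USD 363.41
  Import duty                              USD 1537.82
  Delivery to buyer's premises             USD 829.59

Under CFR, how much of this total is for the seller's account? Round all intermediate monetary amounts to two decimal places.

Seller's account: USD 277364.06

CFR: the seller pays costs through ocean freight to the destination port, but not insurance.
Seller's account: goods 275603.87 + export clearance 124.86 + freight 1635.33 = 277364.06
Buyer's account: insurance 215.58 + destination terminal 363.41 + duty 1537.82 + delivery 829.59 = 2946.40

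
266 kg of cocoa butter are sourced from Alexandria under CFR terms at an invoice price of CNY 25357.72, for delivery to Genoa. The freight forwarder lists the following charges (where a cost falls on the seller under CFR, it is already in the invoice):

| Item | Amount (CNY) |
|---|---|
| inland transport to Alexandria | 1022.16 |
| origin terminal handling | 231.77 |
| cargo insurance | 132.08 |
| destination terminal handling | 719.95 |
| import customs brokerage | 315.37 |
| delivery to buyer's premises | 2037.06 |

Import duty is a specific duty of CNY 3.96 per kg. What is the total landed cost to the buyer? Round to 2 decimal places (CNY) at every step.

Total landed cost: CNY 29615.54

CFR: the seller pays costs through ocean freight to the destination port, but not insurance.
Already in the invoice (seller's account under CFR): inland to port, origin terminal — exclude.
CIF value = CFR price + insurance = 25357.72 + 132.08 = 25489.80
Import duty = 266 × 3.96 = 1053.36
Buyer bears: insurance 132.08 + destination terminal 719.95 + brokerage 315.37 + delivery 2037.06 + duty 1053.36 = 4257.82
Landed cost = invoice 25357.72 + 4257.82 = 29615.54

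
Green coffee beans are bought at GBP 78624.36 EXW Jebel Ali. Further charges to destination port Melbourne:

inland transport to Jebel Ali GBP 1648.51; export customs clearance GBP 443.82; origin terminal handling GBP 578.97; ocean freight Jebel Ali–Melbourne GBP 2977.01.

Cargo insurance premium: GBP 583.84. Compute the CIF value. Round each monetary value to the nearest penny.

CIF = EXW price + pre-shipment costs + freight + insurance
CIF = 78624.36 + 1648.51 + 443.82 + 578.97 + 2977.01 + 583.84 = 84856.51

CIF value: GBP 84856.51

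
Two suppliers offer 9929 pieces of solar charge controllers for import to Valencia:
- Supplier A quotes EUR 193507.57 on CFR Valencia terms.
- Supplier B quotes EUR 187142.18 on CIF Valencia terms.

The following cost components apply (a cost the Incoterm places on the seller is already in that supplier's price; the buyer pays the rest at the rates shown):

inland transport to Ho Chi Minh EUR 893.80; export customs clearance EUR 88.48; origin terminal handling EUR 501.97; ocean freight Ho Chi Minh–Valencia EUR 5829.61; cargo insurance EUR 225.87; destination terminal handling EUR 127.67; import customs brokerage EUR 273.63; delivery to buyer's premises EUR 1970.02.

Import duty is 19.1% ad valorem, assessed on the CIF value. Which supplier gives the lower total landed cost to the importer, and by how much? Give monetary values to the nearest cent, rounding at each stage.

Supplier B is cheaper by EUR 7850.19

Supplier A (CFR):
CIF value = CFR price + insurance = 193507.57 + 225.87 = 193733.44
Import duty = 193733.44 × 19.1% = 37003.09
Buyer bears (A): 225.87 + 127.67 + 273.63 + 1970.02 = 2597.19
Landed cost (A) = invoice 193507.57 + 2597.19 + duty 37003.09 = 233107.85
Supplier B (CIF):
The CIF price already equals the CIF value: 187142.18
Import duty = 187142.18 × 19.1% = 35744.16
Buyer bears (B): 127.67 + 273.63 + 1970.02 = 2371.32
Landed cost (B) = invoice 187142.18 + 2371.32 + duty 35744.16 = 225257.66
Difference = |233107.85 − 225257.66| = 7850.19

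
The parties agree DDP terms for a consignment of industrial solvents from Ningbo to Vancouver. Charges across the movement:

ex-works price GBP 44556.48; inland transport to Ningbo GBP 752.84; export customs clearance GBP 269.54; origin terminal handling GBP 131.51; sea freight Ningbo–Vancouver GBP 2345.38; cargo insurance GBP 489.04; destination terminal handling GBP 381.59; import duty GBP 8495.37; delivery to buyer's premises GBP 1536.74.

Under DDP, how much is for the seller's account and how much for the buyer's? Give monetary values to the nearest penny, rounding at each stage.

DDP: the seller bears all costs including import duty.
Seller's account: goods 44556.48 + inland to port 752.84 + export clearance 269.54 + origin terminal 131.51 + freight 2345.38 + insurance 489.04 + destination terminal 381.59 + duty 8495.37 + delivery 1536.74 = 58958.49
Buyer's account: 0.00

Seller: GBP 58958.49; buyer: GBP 0.00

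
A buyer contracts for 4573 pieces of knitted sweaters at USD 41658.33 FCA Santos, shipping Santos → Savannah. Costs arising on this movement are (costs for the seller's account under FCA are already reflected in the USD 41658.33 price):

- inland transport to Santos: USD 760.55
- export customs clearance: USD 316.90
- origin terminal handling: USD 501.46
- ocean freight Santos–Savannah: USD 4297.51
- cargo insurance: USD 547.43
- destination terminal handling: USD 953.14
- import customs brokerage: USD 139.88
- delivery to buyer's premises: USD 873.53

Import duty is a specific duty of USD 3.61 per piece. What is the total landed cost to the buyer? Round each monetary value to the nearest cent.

Total landed cost: USD 65479.81

FCA: the seller delivers export-cleared goods to the carrier; the buyer bears costs from that point.
Already in the invoice (seller's account under FCA): inland to port, export clearance — exclude.
CIF value = FCA price + origin terminal + freight + insurance = 41658.33 + 501.46 + 4297.51 + 547.43 = 47004.73
Import duty = 4573 × 3.61 = 16508.53
Buyer bears: origin terminal 501.46 + freight 4297.51 + insurance 547.43 + destination terminal 953.14 + brokerage 139.88 + delivery 873.53 + duty 16508.53 = 23821.48
Landed cost = invoice 41658.33 + 23821.48 = 65479.81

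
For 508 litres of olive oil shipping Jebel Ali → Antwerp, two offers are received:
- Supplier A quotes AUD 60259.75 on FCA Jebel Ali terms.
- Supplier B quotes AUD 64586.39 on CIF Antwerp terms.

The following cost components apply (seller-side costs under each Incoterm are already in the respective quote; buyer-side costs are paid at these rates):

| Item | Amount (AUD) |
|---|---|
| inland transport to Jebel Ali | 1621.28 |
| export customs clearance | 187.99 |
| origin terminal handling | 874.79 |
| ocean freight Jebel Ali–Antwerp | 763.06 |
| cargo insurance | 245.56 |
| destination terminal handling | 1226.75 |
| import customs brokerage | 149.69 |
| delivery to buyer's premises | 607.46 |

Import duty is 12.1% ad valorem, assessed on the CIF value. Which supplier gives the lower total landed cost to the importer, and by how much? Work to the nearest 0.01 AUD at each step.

Supplier A is cheaper by AUD 2738.86

Supplier A (FCA):
CIF value = FCA price + origin terminal + freight + insurance = 60259.75 + 874.79 + 763.06 + 245.56 = 62143.16
Import duty = 62143.16 × 12.1% = 7519.32
Buyer bears (A): 874.79 + 763.06 + 245.56 + 1226.75 + 149.69 + 607.46 = 3867.31
Landed cost (A) = invoice 60259.75 + 3867.31 + duty 7519.32 = 71646.38
Supplier B (CIF):
The CIF price already equals the CIF value: 64586.39
Import duty = 64586.39 × 12.1% = 7814.95
Buyer bears (B): 1226.75 + 149.69 + 607.46 = 1983.90
Landed cost (B) = invoice 64586.39 + 1983.90 + duty 7814.95 = 74385.24
Difference = |71646.38 − 74385.24| = 2738.86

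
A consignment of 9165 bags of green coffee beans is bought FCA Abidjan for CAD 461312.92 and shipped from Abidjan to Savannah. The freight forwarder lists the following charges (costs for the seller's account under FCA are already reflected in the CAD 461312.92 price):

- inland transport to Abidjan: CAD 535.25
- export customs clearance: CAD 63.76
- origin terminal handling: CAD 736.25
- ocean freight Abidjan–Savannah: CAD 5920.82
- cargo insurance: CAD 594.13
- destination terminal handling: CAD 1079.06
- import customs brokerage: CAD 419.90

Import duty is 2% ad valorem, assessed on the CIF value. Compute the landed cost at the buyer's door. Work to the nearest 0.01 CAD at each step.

Total landed cost: CAD 479434.36

FCA: the seller delivers export-cleared goods to the carrier; the buyer bears costs from that point.
Already in the invoice (seller's account under FCA): inland to port, export clearance — exclude.
CIF value = FCA price + origin terminal + freight + insurance = 461312.92 + 736.25 + 5920.82 + 594.13 = 468564.12
Import duty = 468564.12 × 2% = 9371.28
Buyer bears: origin terminal 736.25 + freight 5920.82 + insurance 594.13 + destination terminal 1079.06 + brokerage 419.90 + duty 9371.28 = 18121.44
Landed cost = invoice 461312.92 + 18121.44 = 479434.36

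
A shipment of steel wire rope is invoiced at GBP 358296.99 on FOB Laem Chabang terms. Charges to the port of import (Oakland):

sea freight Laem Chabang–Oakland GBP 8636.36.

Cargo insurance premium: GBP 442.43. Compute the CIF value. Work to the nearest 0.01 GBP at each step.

CIF value: GBP 367375.78

CIF = FOB price + freight + insurance
CIF = 358296.99 + 8636.36 + 442.43 = 367375.78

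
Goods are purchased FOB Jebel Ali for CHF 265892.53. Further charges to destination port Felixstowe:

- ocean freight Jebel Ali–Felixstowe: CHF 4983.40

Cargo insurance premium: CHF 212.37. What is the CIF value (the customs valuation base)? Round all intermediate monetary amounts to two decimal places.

CIF value: CHF 271088.30

CIF = FOB price + freight + insurance
CIF = 265892.53 + 4983.40 + 212.37 = 271088.30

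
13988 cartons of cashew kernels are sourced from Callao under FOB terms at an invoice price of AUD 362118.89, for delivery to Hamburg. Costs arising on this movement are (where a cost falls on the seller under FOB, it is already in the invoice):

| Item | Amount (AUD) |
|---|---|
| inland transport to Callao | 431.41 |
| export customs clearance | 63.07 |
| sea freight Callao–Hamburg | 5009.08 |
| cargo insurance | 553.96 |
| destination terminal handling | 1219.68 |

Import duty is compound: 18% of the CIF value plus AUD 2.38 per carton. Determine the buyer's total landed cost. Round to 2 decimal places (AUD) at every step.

FOB: the seller bears costs until goods are on board at the origin port; the buyer bears freight, insurance and all costs thereafter.
Already in the invoice (seller's account under FOB): inland to port, export clearance — exclude.
CIF value = FOB price + freight + insurance = 362118.89 + 5009.08 + 553.96 = 367681.93
Ad valorem component: 367681.93 × 18% = 66182.75
Specific component: 13988 × 2.38 = 33291.44
Import duty = 66182.75 + 33291.44 = 99474.19
Buyer bears: freight 5009.08 + insurance 553.96 + destination terminal 1219.68 + duty 99474.19 = 106256.91
Landed cost = invoice 362118.89 + 106256.91 = 468375.80

Total landed cost: AUD 468375.80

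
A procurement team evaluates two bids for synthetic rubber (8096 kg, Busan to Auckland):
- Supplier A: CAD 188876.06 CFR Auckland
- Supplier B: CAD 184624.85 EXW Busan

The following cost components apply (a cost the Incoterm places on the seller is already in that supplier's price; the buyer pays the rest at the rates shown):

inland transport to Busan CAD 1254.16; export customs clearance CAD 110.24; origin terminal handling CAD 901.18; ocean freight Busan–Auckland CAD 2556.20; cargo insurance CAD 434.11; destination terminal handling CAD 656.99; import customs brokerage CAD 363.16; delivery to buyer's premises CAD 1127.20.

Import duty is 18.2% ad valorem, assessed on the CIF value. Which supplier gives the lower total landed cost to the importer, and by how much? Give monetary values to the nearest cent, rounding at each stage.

Supplier A is cheaper by CAD 674.41

Supplier A (CFR):
CIF value = CFR price + insurance = 188876.06 + 434.11 = 189310.17
Import duty = 189310.17 × 18.2% = 34454.45
Buyer bears (A): 434.11 + 656.99 + 363.16 + 1127.20 = 2581.46
Landed cost (A) = invoice 188876.06 + 2581.46 + duty 34454.45 = 225911.97
Supplier B (EXW):
CIF value = EXW price + inland to port + export clearance + origin terminal + freight + insurance = 184624.85 + 1254.16 + 110.24 + 901.18 + 2556.20 + 434.11 = 189880.74
Import duty = 189880.74 × 18.2% = 34558.29
Buyer bears (B): 1254.16 + 110.24 + 901.18 + 2556.20 + 434.11 + 656.99 + 363.16 + 1127.20 = 7403.24
Landed cost (B) = invoice 184624.85 + 7403.24 + duty 34558.29 = 226586.38
Difference = |225911.97 − 226586.38| = 674.41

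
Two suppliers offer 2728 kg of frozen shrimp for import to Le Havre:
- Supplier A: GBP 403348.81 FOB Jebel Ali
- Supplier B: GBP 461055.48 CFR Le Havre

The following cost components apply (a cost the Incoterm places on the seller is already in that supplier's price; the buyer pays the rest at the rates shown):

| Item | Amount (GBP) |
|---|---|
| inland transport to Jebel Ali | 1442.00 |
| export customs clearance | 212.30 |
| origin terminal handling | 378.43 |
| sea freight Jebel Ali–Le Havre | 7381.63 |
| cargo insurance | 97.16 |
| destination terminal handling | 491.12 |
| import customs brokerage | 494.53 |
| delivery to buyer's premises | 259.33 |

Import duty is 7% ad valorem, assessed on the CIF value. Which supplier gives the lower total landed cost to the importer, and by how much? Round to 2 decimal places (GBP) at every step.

Supplier A (FOB):
CIF value = FOB price + freight + insurance = 403348.81 + 7381.63 + 97.16 = 410827.60
Import duty = 410827.60 × 7% = 28757.93
Buyer bears (A): 7381.63 + 97.16 + 491.12 + 494.53 + 259.33 = 8723.77
Landed cost (A) = invoice 403348.81 + 8723.77 + duty 28757.93 = 440830.51
Supplier B (CFR):
CIF value = CFR price + insurance = 461055.48 + 97.16 = 461152.64
Import duty = 461152.64 × 7% = 32280.68
Buyer bears (B): 97.16 + 491.12 + 494.53 + 259.33 = 1342.14
Landed cost (B) = invoice 461055.48 + 1342.14 + duty 32280.68 = 494678.30
Difference = |440830.51 − 494678.30| = 53847.79

Supplier A is cheaper by GBP 53847.79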